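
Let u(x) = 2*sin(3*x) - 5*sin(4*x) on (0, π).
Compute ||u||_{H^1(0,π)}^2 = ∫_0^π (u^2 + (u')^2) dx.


||u||_{H^1(0,π)}^2 = 465*π/2

u'(x) = 6*cos(3*x) - 20*cos(4*x).
Expand u² and (u')² and integrate term by term on (0, π), using: for integers n ≥ 1, ∫_0^π sin²(nx) dx = ∫_0^π cos²(nx) dx = π/2; for n ≠ n', ∫_0^π sin(nx)sin(n'x) dx = ∫_0^π cos(nx)cos(n'x) dx = 0; and by product-to-sum, ∫_0^π sin(nx)cos(n'x) dx = ½∫_0^π [sin((n+n')x) + sin((n−n')x)] dx, which is 0 when n+n' is even and 2n/(n²−n'²) when n+n' is odd (it need not vanish on (0, π)).
  u² squared terms: (-5)²·∫sin(4x)² dx = 25·π/2 = 25*π/2;  (2)²·∫sin(3x)² dx = 4·π/2 = 2*π.
  u² cross terms: 2·(-5)·(2)·∫sin(4x)·sin(3x) dx = -20·(0) = 0.
  So ∫_0^π u² dx = 25*π/2 + 2*π + 0 = 29*π/2.
  (u')² squared terms: (-20)²·∫cos(4x)² dx = 400·π/2 = 200*π;  (6)²·∫cos(3x)² dx = 36·π/2 = 18*π.
  (u')² cross terms: 2·(-20)·(6)·∫cos(4x)·cos(3x) dx = -240·(0) = 0.
  So ∫_0^π (u')² dx = 200*π + 18*π + 0 = 218*π.
||u||_{H^1}^2 = (29*π/2) + (218*π) = 465*π/2.


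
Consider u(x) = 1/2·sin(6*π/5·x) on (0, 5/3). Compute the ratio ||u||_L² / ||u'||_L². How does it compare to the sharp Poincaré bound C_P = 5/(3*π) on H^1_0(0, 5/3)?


||u||_L² / ||u'||_L² = 5/(6*π) < C_P = 5/(3*π).

u(x) = 1/2·sin(6*π/5·x), so u'(x) = 3*π*cos(6*π*x/5)/5.
Writing u(x) = A·sin(kπx/L) with A = 1/2 and k = 2, use ∫_0^L sin²(kπx/L) dx = L/2 and ∫_0^L cos²(kπx/L) dx = L/2.
u² = 1/4·sin²(6*π/5·x) and (u')² = 9*π^2/25·cos²(6*π/5·x), and each of sin², cos² integrates to L/2 = 5/6 over (0, 5/3).
∫_0^5/3 u² dx = 5/24, so ||u||_L² = sqrt(30)/12.
∫_0^5/3 (u')² dx = 3*π^2/10, so ||u'||_L² = sqrt(30)*π/10.
Ratio ||u||_L² / ||u'||_L² = 5/(6*π).
Sharp Poincaré constant on H^1_0(0, 5/3) is C_P = L/π = 5/(3*π), achieved by sin(3*π/5·x).
This is the k = 2 harmonic; the ratio L/(kπ) is strictly less than C_P = L/π, consistent with the sharp inequality ||u||_L² ≤ C_P ||u'||_L².


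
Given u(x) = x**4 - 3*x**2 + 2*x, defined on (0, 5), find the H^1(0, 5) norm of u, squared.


||u||_{H^1}^2 = 19950485/63

The H^1 norm (squared) on an interval (0, L) is
  ||u||_{H^1}^2 = ∫_0^L u(x)^2 dx + ∫_0^L u'(x)^2 dx.
Compute u'(x) = 4*x**3 - 6*x + 2.
Then u(x)^2 = x**8 - 6*x**6 + 4*x**5 + 9*x**4 - 12*x**3 + 4*x**2 and u'(x)^2 = 16*x**6 - 48*x**4 + 16*x**3 + 36*x**2 - 24*x + 4.
Integrate each monomial from 0 to 5 using ∫_0^5 c·x^n dx = c·5^(n+1)/(n+1):
  ∫_0^5 u(x)^2 dx = ∫_0^5 (x^8 - 6*x^6 + 4*x^5 + 9*x^4 - 12*x^3 + 4*x^2) dx. Term by term:
    ∫_0^5 x^8 dx = 1953125/9;  ∫_0^5 -6*x^6 dx = -468750/7;  ∫_0^5 4*x^5 dx = 31250/3;
    ∫_0^5 9*x^4 dx = 5625;  ∫_0^5 -12*x^3 dx = -1875;  ∫_0^5 4*x^2 dx = 500/3.
  Sum: 1953125/9 − 468750/7 + 31250/3 + 5625 − 1875 + 500/3 = 10356125/63.
  ∫_0^5 u'(x)^2 dx = ∫_0^5 (16*x^6 - 48*x^4 + 16*x^3 + 36*x^2 - 24*x + 4) dx. Term by term:
    ∫_0^5 16*x^6 dx = 1250000/7;  ∫_0^5 -48*x^4 dx = -30000;  ∫_0^5 16*x^3 dx = 2500;
    ∫_0^5 36*x^2 dx = 1500;  ∫_0^5 -24*x dx = -300;  ∫_0^5 4 dx = 20.
  Sum: 1250000/7 − 30000 + 2500 + 1500 − 300 + 20 = 1066040/7.
Adding: ||u||_{H^1}^2 = 10356125/63 + 1066040/7 = 19950485/63.


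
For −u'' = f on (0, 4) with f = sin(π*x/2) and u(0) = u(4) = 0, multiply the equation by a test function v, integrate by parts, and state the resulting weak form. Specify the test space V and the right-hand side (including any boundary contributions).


V = H^1_0(0, 4) (so v(0) = v(4) = 0); weak form: ∫_0^4 u'v' dx = ∫_0^4 (sin(π*x/2)) v dx for all v ∈ V.

Multiply both sides by a test function v and integrate from 0 to 4:
  ∫_0^4 −u''(x) v(x) dx = ∫_0^4 f(x) v(x) dx.
Integrate the LHS by parts once:
  ∫_0^4 −u'' v dx = −[u'(x) v(x)]_0^4 + ∫_0^4 u'(x) v'(x) dx.
Thus ∫_0^4 u'(x) v'(x) dx = ∫_0^4 f(x) v(x) dx + [u'(x) v(x)]_0^4.
Choose V so that boundary terms are either known or forced to vanish.
u is Dirichlet: u(0) = u(4) = 0. Let V = H^1_0(0, 4); then v(0) = v(4) = 0, and [u' v]_0^4 = 0.
Weak formulation: find u (satisfying any essential BC) such that ∫_0^4 u'(x) v'(x) dx = ∫_0^4 f v dx for all v ∈ V.
Substituting f(x) = sin(π*x/2), the right-hand side is ∫_0^4 (sin(π*x/2)) v dx.


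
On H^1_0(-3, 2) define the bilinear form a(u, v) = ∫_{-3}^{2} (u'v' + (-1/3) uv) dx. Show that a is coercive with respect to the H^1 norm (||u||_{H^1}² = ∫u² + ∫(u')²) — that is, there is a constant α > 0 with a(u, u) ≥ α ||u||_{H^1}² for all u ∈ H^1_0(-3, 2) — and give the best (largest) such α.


α = (-25/3 + π^2)/(π^2 + 25)

Coercivity of a(·,·) on H^1_0(-3, 2) means a(u, u) ≥ α ||u||_{H^1}² for every u ∈ H^1_0.
The interval has length L = 5, and Poincaré/coercivity depend only on L. Here a(u, u) = ∫(u')² + (-1/3)·∫u².
Here c = -1/3 < 0 with |c| < (π/L)² = π^2/25, so coercivity still holds. The condition a(u,u) ≥ α||u||_{H^1}² reads (1−α)∫(u')² ≥ (α−c)∫u². Any admissible α is ≤ 1 (rapidly oscillating u have ∫u²/∫(u')² → 0), and α = 1 would force 0 ≥ (1−c)∫u², impossible since c < 1; so 1−α > 0. By the sharp Poincaré inequality on H^1_0 of an interval of length L, ∫(u')² ≥ (π/L)²∫u² with equality for the first sine mode sin(π(x−x₀)/L) (x₀ the left endpoint), so the inequality holds for all u iff (1−α)(π/L)² ≥ α − c, i.e. α ≤ ((π/L)² + c)/((π/L)² + 1) = (1 + c(L/π)²)/(1 + (L/π)²). (Direct route, valid since c ≤ 0: Poincaré gives c∫u² ≥ c(L/π)²∫(u')², so a(u,u) ≥ (1 + c(L/π)²)∫(u')², while ||u||_{H^1}² ≤ (1 + (L/π)²)∫(u')²; dividing yields the same α.) With (π/L)² = π^2/25 and c = -1/3, the largest admissible constant is α = ((π/L)² + c)/((π/L)² + 1).
Simplifying, α = (-25/3 + π^2)/(π^2 + 25).


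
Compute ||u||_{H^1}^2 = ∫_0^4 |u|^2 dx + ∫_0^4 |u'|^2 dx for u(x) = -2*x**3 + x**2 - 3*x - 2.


||u||_{H^1}^2 = 1708436/105

The H^1 norm (squared) on an interval (0, L) is
  ||u||_{H^1}^2 = ∫_0^L u(x)^2 dx + ∫_0^L u'(x)^2 dx.
Compute u'(x) = -6*x**2 + 2*x - 3.
Then u(x)^2 = 4*x**6 - 4*x**5 + 13*x**4 + 2*x**3 + 5*x**2 + 12*x + 4 and u'(x)^2 = 36*x**4 - 24*x**3 + 40*x**2 - 12*x + 9.
Integrate each monomial from 0 to 4 using ∫_0^4 c·x^n dx = c·4^(n+1)/(n+1):
  ∫_0^4 u(x)^2 dx = ∫_0^4 (4*x^6 - 4*x^5 + 13*x^4 + 2*x^3 + 5*x^2 + 12*x + 4) dx. Term by term:
    ∫_0^4 4*x^6 dx = 65536/7;  ∫_0^4 -4*x^5 dx = -8192/3;  ∫_0^4 13*x^4 dx = 13312/5;
    ∫_0^4 2*x^3 dx = 128;  ∫_0^4 5*x^2 dx = 320/3;  ∫_0^4 12*x dx = 96;
    ∫_0^4 4 dx = 16.
  Sum: 65536/7 − 8192/3 + 13312/5 + 128 + 320/3 + 96 + 16 = 337424/35.
  ∫_0^4 u'(x)^2 dx = ∫_0^4 (36*x^4 - 24*x^3 + 40*x^2 - 12*x + 9) dx. Term by term:
    ∫_0^4 36*x^4 dx = 36864/5;  ∫_0^4 -24*x^3 dx = -1536;  ∫_0^4 40*x^2 dx = 2560/3;
    ∫_0^4 -12*x dx = -96;  ∫_0^4 9 dx = 36.
  Sum: 36864/5 − 1536 + 2560/3 − 96 + 36 = 99452/15.
Adding: ||u||_{H^1}^2 = 337424/35 + 99452/15 = 1708436/105.


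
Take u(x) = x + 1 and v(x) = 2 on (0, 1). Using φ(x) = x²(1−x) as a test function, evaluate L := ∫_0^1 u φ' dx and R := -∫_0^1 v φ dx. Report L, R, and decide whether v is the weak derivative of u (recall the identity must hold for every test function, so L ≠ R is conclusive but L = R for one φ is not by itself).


LHS = -1/12, RHS = -1/6. No, v is not the weak derivative of u.

u(x) = x + 1, classical derivative u'(x) = 1.
φ(x) = x²(1−x), so φ'(x) = x*(2 - 3*x).
Note φ(0) = φ(1) = 0, so the boundary term u·φ vanishes.
LHS = ∫_0^1 u(x) φ'(x) dx = ∫_0^1 (-3*x^3 - x^2 + 2*x) dx. Term by term:
  ∫_0^1 -3*x^3 dx = -3/4;  ∫_0^1 -x^2 dx = -1/3;  ∫_0^1 2*x dx = 1.
Sum: -3/4 − 1/3 + 1 = -1/12.
So LHS = -1/12.
∫_0^1 v(x) φ(x) dx = ∫_0^1 (-2*x^3 + 2*x^2) dx. Term by term:
  ∫_0^1 -2*x^3 dx = -1/2;  ∫_0^1 2*x^2 dx = 2/3.
Sum: -1/2 + 2/3 = 1/6.
So RHS = -∫_0^1 v(x) φ(x) dx = -1/6.
LHS − RHS = 1/12 ≠ 0, so the identity fails.
(For a valid weak derivative the identity must hold for EVERY test function, in particular this one. The failure shows v is NOT the weak derivative of u.)
Correct weak derivative would be u'(x) = 1.


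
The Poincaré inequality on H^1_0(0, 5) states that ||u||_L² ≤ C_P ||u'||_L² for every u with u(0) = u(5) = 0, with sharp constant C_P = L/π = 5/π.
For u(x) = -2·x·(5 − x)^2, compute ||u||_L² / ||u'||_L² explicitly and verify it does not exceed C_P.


||u||_L² / ||u'||_L² = 5*sqrt(14)/14 < C_P = 5/π.

u(x) = -2·x·(5 − x)^2, so u'(x) = 2*(5 - 3*x)*(x - 5).
u(x) = -2·x·(5 − x)^2 vanishes at x = 0 and x = 5, so u ∈ H^1_0(0, 5). Differentiate via the product rule and integrate the resulting polynomials term by term.
  ∫_0^5 u² dx = ∫_0^5 (4*x^6 - 80*x^5 + 600*x^4 - 2000*x^3 + 2500*x^2) dx. Term by term:
    ∫_0^5 4*x^6 dx = 312500/7;  ∫_0^5 -80*x^5 dx = -625000/3;  ∫_0^5 600*x^4 dx = 375000;
    ∫_0^5 -2000*x^3 dx = -312500;  ∫_0^5 2500*x^2 dx = 312500/3.
  Sum: 312500/7 − 625000/3 + 375000 − 312500 + 312500/3 = 62500/21.
  ∫_0^5 (u')² dx = ∫_0^5 (36*x^4 - 480*x^3 + 2200*x^2 - 4000*x + 2500) dx. Term by term:
    ∫_0^5 36*x^4 dx = 22500;  ∫_0^5 -480*x^3 dx = -75000;  ∫_0^5 2200*x^2 dx = 275000/3;
    ∫_0^5 -4000*x dx = -50000;  ∫_0^5 2500 dx = 12500.
  Sum: 22500 − 75000 + 275000/3 − 50000 + 12500 = 5000/3.
∫_0^5 u² dx = 62500/21, so ||u||_L² = 250*sqrt(21)/21.
∫_0^5 (u')² dx = 5000/3, so ||u'||_L² = 50*sqrt(6)/3.
Ratio ||u||_L² / ||u'||_L² = 5*sqrt(14)/14.
Sharp Poincaré constant on H^1_0(0, 5) is C_P = L/π = 5/π, achieved by sin(π/5·x).
A polynomial bump cannot attain the sharp Poincaré constant (only the first sine eigenfunction does), so the ratio is strictly less than C_P, consistent with ||u||_L² ≤ C_P ||u'||_L².


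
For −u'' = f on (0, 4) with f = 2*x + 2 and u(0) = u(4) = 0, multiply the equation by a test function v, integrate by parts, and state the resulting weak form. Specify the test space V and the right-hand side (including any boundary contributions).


V = H^1_0(0, 4) (so v(0) = v(4) = 0); weak form: ∫_0^4 u'v' dx = ∫_0^4 (2*x + 2) v dx for all v ∈ V.

Multiply both sides by a test function v and integrate from 0 to 4:
  ∫_0^4 −u''(x) v(x) dx = ∫_0^4 f(x) v(x) dx.
Integrate the LHS by parts once:
  ∫_0^4 −u'' v dx = −[u'(x) v(x)]_0^4 + ∫_0^4 u'(x) v'(x) dx.
Thus ∫_0^4 u'(x) v'(x) dx = ∫_0^4 f(x) v(x) dx + [u'(x) v(x)]_0^4.
Choose V so that boundary terms are either known or forced to vanish.
u is Dirichlet: u(0) = u(4) = 0. Let V = H^1_0(0, 4); then v(0) = v(4) = 0, and [u' v]_0^4 = 0.
Weak formulation: find u (satisfying any essential BC) such that ∫_0^4 u'(x) v'(x) dx = ∫_0^4 f v dx for all v ∈ V.
Substituting f(x) = 2*x + 2, the right-hand side is ∫_0^4 (2*x + 2) v dx.


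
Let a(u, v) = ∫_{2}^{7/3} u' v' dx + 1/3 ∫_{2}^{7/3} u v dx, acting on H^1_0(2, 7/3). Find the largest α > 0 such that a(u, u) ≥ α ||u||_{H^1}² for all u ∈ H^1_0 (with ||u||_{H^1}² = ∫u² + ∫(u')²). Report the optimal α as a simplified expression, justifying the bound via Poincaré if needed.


α = (1 + 27*π^2)/(3*(1 + 9*π^2))

Coercivity of a(·,·) on H^1_0(2, 7/3) means a(u, u) ≥ α ||u||_{H^1}² for every u ∈ H^1_0.
The interval has length L = 1/3, and Poincaré/coercivity depend only on L. Here a(u, u) = ∫(u')² + (1/3)·∫u².
Here 0 < c = 1/3 < 1. The condition a(u,u) ≥ α||u||_{H^1}² reads (1−α)∫(u')² ≥ (α−c)∫u². Any admissible α is ≤ 1 (rapidly oscillating u have ∫u²/∫(u')² → 0), and α = 1 would force 0 ≥ (1−c)∫u², impossible since c < 1; so 1−α > 0. By the sharp Poincaré inequality on H^1_0 of an interval of length L, ∫(u')² ≥ (π/L)²∫u² with equality for the first sine mode sin(π(x−x₀)/L) (x₀ the left endpoint), so the inequality holds for all u iff (1−α)(π/L)² ≥ α − c, i.e. α ≤ ((π/L)² + c)/((π/L)² + 1) = (1 + c(L/π)²)/(1 + (L/π)²). With (π/L)² = 9*π^2 and c = 1/3, the largest admissible constant is α = ((π/L)² + c)/((π/L)² + 1).
Simplifying, α = (1 + 27*π^2)/(3*(1 + 9*π^2)).


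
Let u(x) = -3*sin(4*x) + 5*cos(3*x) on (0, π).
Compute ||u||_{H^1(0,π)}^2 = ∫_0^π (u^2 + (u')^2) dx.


||u||_{H^1(0,π)}^2 = -2400/7 + 403*π/2

u'(x) = -15*sin(3*x) - 12*cos(4*x).
Expand u² and (u')² and integrate term by term on (0, π), using: for integers n ≥ 1, ∫_0^π sin²(nx) dx = ∫_0^π cos²(nx) dx = π/2; for n ≠ n', ∫_0^π sin(nx)sin(n'x) dx = ∫_0^π cos(nx)cos(n'x) dx = 0; and by product-to-sum, ∫_0^π sin(nx)cos(n'x) dx = ½∫_0^π [sin((n+n')x) + sin((n−n')x)] dx, which is 0 when n+n' is even and 2n/(n²−n'²) when n+n' is odd (it need not vanish on (0, π)).
  u² squared terms: (-3)²·∫sin(4x)² dx = 9·π/2 = 9*π/2;  (5)²·∫cos(3x)² dx = 25·π/2 = 25*π/2.
  u² cross terms: 2·(-3)·(5)·∫sin(4x)·cos(3x) dx = -30·(8/7) = -240/7.
  So ∫_0^π u² dx = 9*π/2 + 25*π/2 − 240/7 = -240/7 + 17*π.
  (u')² squared terms: (-15)²·∫sin(3x)² dx = 225·π/2 = 225*π/2;  (-12)²·∫cos(4x)² dx = 144·π/2 = 72*π.
  (u')² cross terms: 2·(-15)·(-12)·∫sin(3x)·cos(4x) dx = 360·(-6/7) = -2160/7.
  So ∫_0^π (u')² dx = 225*π/2 + 72*π − 2160/7 = -2160/7 + 369*π/2.
||u||_{H^1}^2 = (-240/7 + 17*π) + (-2160/7 + 369*π/2) = -2400/7 + 403*π/2.


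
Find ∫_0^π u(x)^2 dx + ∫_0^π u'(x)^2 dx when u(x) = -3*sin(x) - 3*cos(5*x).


||u||_{H^1(0,π)}^2 = 126*π

u'(x) = 15*sin(5*x) - 3*cos(x).
Expand u² and (u')² and integrate term by term on (0, π), using: for integers n ≥ 1, ∫_0^π sin²(nx) dx = ∫_0^π cos²(nx) dx = π/2; for n ≠ n', ∫_0^π sin(nx)sin(n'x) dx = ∫_0^π cos(nx)cos(n'x) dx = 0; and by product-to-sum, ∫_0^π sin(nx)cos(n'x) dx = ½∫_0^π [sin((n+n')x) + sin((n−n')x)] dx, which is 0 when n+n' is even and 2n/(n²−n'²) when n+n' is odd (it need not vanish on (0, π)).
  u² squared terms: (-3)²·∫cos(5x)² dx = 9·π/2 = 9*π/2;  (-3)²·∫sin(x)² dx = 9·π/2 = 9*π/2.
  u² cross terms: 2·(-3)·(-3)·∫cos(5x)·sin(x) dx = 18·(0) = 0.
  So ∫_0^π u² dx = 9*π/2 + 9*π/2 + 0 = 9*π.
  (u')² squared terms: (-3)²·∫cos(x)² dx = 9·π/2 = 9*π/2;  (15)²·∫sin(5x)² dx = 225·π/2 = 225*π/2.
  (u')² cross terms: 2·(-3)·(15)·∫cos(x)·sin(5x) dx = -90·(0) = 0.
  So ∫_0^π (u')² dx = 9*π/2 + 225*π/2 + 0 = 117*π.
||u||_{H^1}^2 = (9*π) + (117*π) = 126*π.


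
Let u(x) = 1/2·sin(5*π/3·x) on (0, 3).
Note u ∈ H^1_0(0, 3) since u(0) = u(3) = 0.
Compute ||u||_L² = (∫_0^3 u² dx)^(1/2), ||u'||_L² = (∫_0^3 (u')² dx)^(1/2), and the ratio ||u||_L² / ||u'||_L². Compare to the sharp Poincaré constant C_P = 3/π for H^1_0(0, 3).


||u||_L² / ||u'||_L² = 3/(5*π) < C_P = 3/π.

u(x) = 1/2·sin(5*π/3·x), so u'(x) = 5*π*cos(5*π*x/3)/6.
Writing u(x) = A·sin(kπx/L) with A = 1/2 and k = 5, use ∫_0^L sin²(kπx/L) dx = L/2 and ∫_0^L cos²(kπx/L) dx = L/2.
u² = 1/4·sin²(5*π/3·x) and (u')² = 25*π^2/36·cos²(5*π/3·x), and each of sin², cos² integrates to L/2 = 3/2 over (0, 3).
∫_0^3 u² dx = 3/8, so ||u||_L² = sqrt(6)/4.
∫_0^3 (u')² dx = 25*π^2/24, so ||u'||_L² = 5*sqrt(6)*π/12.
Ratio ||u||_L² / ||u'||_L² = 3/(5*π).
Sharp Poincaré constant on H^1_0(0, 3) is C_P = L/π = 3/π, achieved by sin(π/3·x).
This is the k = 5 harmonic; the ratio L/(kπ) is strictly less than C_P = L/π, consistent with the sharp inequality ||u||_L² ≤ C_P ||u'||_L².


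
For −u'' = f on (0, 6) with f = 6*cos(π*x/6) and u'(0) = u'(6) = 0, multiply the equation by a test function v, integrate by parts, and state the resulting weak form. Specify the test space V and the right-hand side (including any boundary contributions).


V = H^1(0, 6) (no boundary constraint on v; u is determined up to an additive constant); weak form: ∫_0^6 u'v' dx = ∫_0^6 (6*cos(π*x/6)) v dx for all v ∈ V.

Multiply both sides by a test function v and integrate from 0 to 6:
  ∫_0^6 −u''(x) v(x) dx = ∫_0^6 f(x) v(x) dx.
Integrate the LHS by parts once:
  ∫_0^6 −u'' v dx = −[u'(x) v(x)]_0^6 + ∫_0^6 u'(x) v'(x) dx.
Thus ∫_0^6 u'(x) v'(x) dx = ∫_0^6 f(x) v(x) dx + [u'(x) v(x)]_0^6.
Choose V so that boundary terms are either known or forced to vanish.
u has homogeneous Neumann: u'(0) = u'(6) = 0. So [u' v]_0^6 = 0·v(6) − 0·v(0) = 0 for any v; take V = H^1(0, 6).
Weak formulation: find u (satisfying any essential BC) such that ∫_0^6 u'(x) v'(x) dx = ∫_0^6 f v dx for all v ∈ V (homogeneous Neumann, so boundary terms vanish).
Substituting f(x) = 6*cos(π*x/6), the right-hand side is ∫_0^6 (6*cos(π*x/6)) v dx.
Compatibility check (pure Neumann): taking v ≡ 1 ∈ V gives 0 = ∫_0^6 f dx + (0) − (0), i.e. ∫_0^6 f dx must equal u'(0) − u'(6) = 0. Indeed ∫_0^6 (6*cos(π*x/6)) dx = 0, so the data are compatible. The solution is then unique only up to an additive constant (fix it e.g. by requiring ∫_0^6 u dx = 0).


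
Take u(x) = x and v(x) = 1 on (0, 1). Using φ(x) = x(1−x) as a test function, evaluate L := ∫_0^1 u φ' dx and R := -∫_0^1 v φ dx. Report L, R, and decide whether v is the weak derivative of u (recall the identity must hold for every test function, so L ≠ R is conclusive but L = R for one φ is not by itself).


LHS = -1/6, RHS = -1/6. Yes, v = u' weakly.

u(x) = x, classical derivative u'(x) = 1.
φ(x) = x(1−x), so φ'(x) = 1 - 2*x.
Note φ(0) = φ(1) = 0, so the boundary term u·φ vanishes.
LHS = ∫_0^1 u(x) φ'(x) dx = ∫_0^1 (-2*x^2 + x) dx. Term by term:
  ∫_0^1 -2*x^2 dx = -2/3;  ∫_0^1 x dx = 1/2.
Sum: -2/3 + 1/2 = -1/6.
So LHS = -1/6.
∫_0^1 v(x) φ(x) dx = ∫_0^1 (-x^2 + x) dx. Term by term:
  ∫_0^1 -x^2 dx = -1/3;  ∫_0^1 x dx = 1/2.
Sum: -1/3 + 1/2 = 1/6.
So RHS = -∫_0^1 v(x) φ(x) dx = -1/6.
LHS = RHS, so the identity holds for this test φ.
Moreover u is smooth here and v(x) = u'(x) = 1 pointwise, so the identity holds for every test function. Hence v is the weak derivative of u.


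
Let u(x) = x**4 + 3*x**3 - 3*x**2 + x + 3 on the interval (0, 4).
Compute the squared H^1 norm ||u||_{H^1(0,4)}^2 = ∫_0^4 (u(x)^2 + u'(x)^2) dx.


||u||_{H^1}^2 = 52664168/315

The H^1 norm (squared) on an interval (0, L) is
  ||u||_{H^1}^2 = ∫_0^L u(x)^2 dx + ∫_0^L u'(x)^2 dx.
Compute u'(x) = 4*x**3 + 9*x**2 - 6*x + 1.
Then u(x)^2 = x**8 + 6*x**7 + 3*x**6 - 16*x**5 + 21*x**4 + 12*x**3 - 17*x**2 + 6*x + 9 and u'(x)^2 = 16*x**6 + 72*x**5 + 33*x**4 - 100*x**3 + 54*x**2 - 12*x + 1.
Integrate each monomial from 0 to 4 using ∫_0^4 c·x^n dx = c·4^(n+1)/(n+1):
  ∫_0^4 u(x)^2 dx = ∫_0^4 (x^8 + 6*x^7 + 3*x^6 - 16*x^5 + 21*x^4 + 12*x^3 - 17*x^2 + 6*x + 9) dx. Term by term:
    ∫_0^4 x^8 dx = 262144/9;  ∫_0^4 6*x^7 dx = 49152;  ∫_0^4 3*x^6 dx = 49152/7;
    ∫_0^4 -16*x^5 dx = -32768/3;  ∫_0^4 21*x^4 dx = 21504/5;  ∫_0^4 12*x^3 dx = 768;
    ∫_0^4 -17*x^2 dx = -1088/3;  ∫_0^4 6*x dx = 48;  ∫_0^4 9 dx = 36.
  Sum: 262144/9 + 49152 + 49152/7 − 32768/3 + 21504/5 + 768 − 1088/3 + 48 + 36 = 24938012/315.
  ∫_0^4 u'(x)^2 dx = ∫_0^4 (16*x^6 + 72*x^5 + 33*x^4 - 100*x^3 + 54*x^2 - 12*x + 1) dx. Term by term:
    ∫_0^4 16*x^6 dx = 262144/7;  ∫_0^4 72*x^5 dx = 49152;  ∫_0^4 33*x^4 dx = 33792/5;
    ∫_0^4 -100*x^3 dx = -6400;  ∫_0^4 54*x^2 dx = 1152;  ∫_0^4 -12*x dx = -96;
    ∫_0^4 1 dx = 4.
  Sum: 262144/7 + 49152 + 33792/5 − 6400 + 1152 − 96 + 4 = 3080684/35.
Adding: ||u||_{H^1}^2 = 24938012/315 + 3080684/35 = 52664168/315.


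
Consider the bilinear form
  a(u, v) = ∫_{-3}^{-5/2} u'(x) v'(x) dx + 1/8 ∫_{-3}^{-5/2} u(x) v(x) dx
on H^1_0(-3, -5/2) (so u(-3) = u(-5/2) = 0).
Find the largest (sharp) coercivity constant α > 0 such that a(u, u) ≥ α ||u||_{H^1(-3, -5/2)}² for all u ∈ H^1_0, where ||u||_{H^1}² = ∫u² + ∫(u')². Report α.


α = (1 + 32*π^2)/(8*(1 + 4*π^2))

Coercivity of a(·,·) on H^1_0(-3, -5/2) means a(u, u) ≥ α ||u||_{H^1}² for every u ∈ H^1_0.
The interval has length L = 1/2, and Poincaré/coercivity depend only on L. Here a(u, u) = ∫(u')² + (1/8)·∫u².
Here 0 < c = 1/8 < 1. The condition a(u,u) ≥ α||u||_{H^1}² reads (1−α)∫(u')² ≥ (α−c)∫u². Any admissible α is ≤ 1 (rapidly oscillating u have ∫u²/∫(u')² → 0), and α = 1 would force 0 ≥ (1−c)∫u², impossible since c < 1; so 1−α > 0. By the sharp Poincaré inequality on H^1_0 of an interval of length L, ∫(u')² ≥ (π/L)²∫u² with equality for the first sine mode sin(π(x−x₀)/L) (x₀ the left endpoint), so the inequality holds for all u iff (1−α)(π/L)² ≥ α − c, i.e. α ≤ ((π/L)² + c)/((π/L)² + 1) = (1 + c(L/π)²)/(1 + (L/π)²). With (π/L)² = 4*π^2 and c = 1/8, the largest admissible constant is α = ((π/L)² + c)/((π/L)² + 1).
Simplifying, α = (1 + 32*π^2)/(8*(1 + 4*π^2)).


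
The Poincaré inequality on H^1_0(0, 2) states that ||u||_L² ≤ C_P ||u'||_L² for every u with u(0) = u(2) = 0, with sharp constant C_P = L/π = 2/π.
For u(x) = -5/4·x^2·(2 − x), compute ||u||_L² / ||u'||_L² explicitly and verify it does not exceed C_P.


||u||_L² / ||u'||_L² = sqrt(14)/7 < C_P = 2/π.

u(x) = -5/4·x^2·(2 − x), so u'(x) = 5*x*(3*x - 4)/4.
u(x) = -5/4·x^2·(2 − x) vanishes at x = 0 and x = 2, so u ∈ H^1_0(0, 2). Differentiate via the product rule and integrate the resulting polynomials term by term.
  ∫_0^2 u² dx = ∫_0^2 (25*x^6/16 - 25*x^5/4 + 25*x^4/4) dx. Term by term:
    ∫_0^2 25*x^6/16 dx = 200/7;  ∫_0^2 -25*x^5/4 dx = -200/3;  ∫_0^2 25*x^4/4 dx = 40.
  Sum: 200/7 − 200/3 + 40 = 40/21.
  ∫_0^2 (u')² dx = ∫_0^2 (225*x^4/16 - 75*x^3/2 + 25*x^2) dx. Term by term:
    ∫_0^2 225*x^4/16 dx = 90;  ∫_0^2 -75*x^3/2 dx = -150;  ∫_0^2 25*x^2 dx = 200/3.
  Sum: 90 − 150 + 200/3 = 20/3.
∫_0^2 u² dx = 40/21, so ||u||_L² = 2*sqrt(210)/21.
∫_0^2 (u')² dx = 20/3, so ||u'||_L² = 2*sqrt(15)/3.
Ratio ||u||_L² / ||u'||_L² = sqrt(14)/7.
Sharp Poincaré constant on H^1_0(0, 2) is C_P = L/π = 2/π, achieved by sin(π/2·x).
A polynomial bump cannot attain the sharp Poincaré constant (only the first sine eigenfunction does), so the ratio is strictly less than C_P, consistent with ||u||_L² ≤ C_P ||u'||_L².


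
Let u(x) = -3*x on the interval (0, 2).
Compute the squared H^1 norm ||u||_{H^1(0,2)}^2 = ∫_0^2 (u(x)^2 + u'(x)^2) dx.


||u||_{H^1}^2 = 42

The H^1 norm (squared) on an interval (0, L) is
  ||u||_{H^1}^2 = ∫_0^L u(x)^2 dx + ∫_0^L u'(x)^2 dx.
Compute u'(x) = -3.
Then u(x)^2 = 9*x**2 and u'(x)^2 = 9.
Integrate each monomial from 0 to 2 using ∫_0^2 c·x^n dx = c·2^(n+1)/(n+1):
  ∫_0^2 u(x)^2 dx = ∫_0^2 (9*x^2) dx. Term by term:
    ∫_0^2 9*x^2 dx = 24.
  ∫_0^2 u'(x)^2 dx = ∫_0^2 (9) dx. Term by term:
    ∫_0^2 9 dx = 18.
Adding: ||u||_{H^1}^2 = 24 + 18 = 42.


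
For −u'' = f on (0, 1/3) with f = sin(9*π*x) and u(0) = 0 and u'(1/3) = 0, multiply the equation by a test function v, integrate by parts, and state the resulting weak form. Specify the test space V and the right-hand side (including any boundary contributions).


V = {v ∈ H^1(0, 1/3) : v(0) = 0} (test functions vanish at x = 0 where u is specified); weak form: ∫_0^1/3 u'v' dx = ∫_0^1/3 (sin(9*π*x)) v dx for all v ∈ V.

Multiply both sides by a test function v and integrate from 0 to 1/3:
  ∫_0^1/3 −u''(x) v(x) dx = ∫_0^1/3 f(x) v(x) dx.
Integrate the LHS by parts once:
  ∫_0^1/3 −u'' v dx = −[u'(x) v(x)]_0^1/3 + ∫_0^1/3 u'(x) v'(x) dx.
Thus ∫_0^1/3 u'(x) v'(x) dx = ∫_0^1/3 f(x) v(x) dx + [u'(x) v(x)]_0^1/3.
Choose V so that boundary terms are either known or forced to vanish.
Mixed BC: u(0) = 0 (Dirichlet) and u'(1/3) = 0 (Neumann). Define V = {v ∈ H^1(0, 1/3) : v(0) = 0}. Then [u' v]_0^1/3 = u'(1/3)·v(1/3) − u'(0)·0 = 0.
Weak formulation: find u (satisfying any essential BC) such that ∫_0^1/3 u'(x) v'(x) dx = ∫_0^1/3 f v dx for all v ∈ V (Dirichlet at 0 absorbed into V; the Neumann datum at x = 1/3 is zero, so no boundary term remains).
Substituting f(x) = sin(9*π*x), the right-hand side is ∫_0^1/3 (sin(9*π*x)) v dx.


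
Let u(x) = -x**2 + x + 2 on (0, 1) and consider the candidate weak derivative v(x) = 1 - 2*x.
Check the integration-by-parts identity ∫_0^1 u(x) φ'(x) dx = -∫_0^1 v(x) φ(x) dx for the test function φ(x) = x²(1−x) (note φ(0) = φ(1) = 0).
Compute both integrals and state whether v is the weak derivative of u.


LHS = 1/60, RHS = 1/60. Yes, v = u' weakly.

u(x) = -x**2 + x + 2, classical derivative u'(x) = 1 - 2*x.
φ(x) = x²(1−x), so φ'(x) = x*(2 - 3*x).
Note φ(0) = φ(1) = 0, so the boundary term u·φ vanishes.
LHS = ∫_0^1 u(x) φ'(x) dx = ∫_0^1 (3*x^4 - 5*x^3 - 4*x^2 + 4*x) dx. Term by term:
  ∫_0^1 3*x^4 dx = 3/5;  ∫_0^1 -5*x^3 dx = -5/4;  ∫_0^1 -4*x^2 dx = -4/3;
  ∫_0^1 4*x dx = 2.
Sum: 3/5 − 5/4 − 4/3 + 2 = 1/60.
So LHS = 1/60.
∫_0^1 v(x) φ(x) dx = ∫_0^1 (2*x^4 - 3*x^3 + x^2) dx. Term by term:
  ∫_0^1 2*x^4 dx = 2/5;  ∫_0^1 -3*x^3 dx = -3/4;  ∫_0^1 x^2 dx = 1/3.
Sum: 2/5 − 3/4 + 1/3 = -1/60.
So RHS = -∫_0^1 v(x) φ(x) dx = 1/60.
LHS = RHS, so the identity holds for this test φ.
Moreover u is smooth here and v(x) = u'(x) = 1 - 2*x pointwise, so the identity holds for every test function. Hence v is the weak derivative of u.


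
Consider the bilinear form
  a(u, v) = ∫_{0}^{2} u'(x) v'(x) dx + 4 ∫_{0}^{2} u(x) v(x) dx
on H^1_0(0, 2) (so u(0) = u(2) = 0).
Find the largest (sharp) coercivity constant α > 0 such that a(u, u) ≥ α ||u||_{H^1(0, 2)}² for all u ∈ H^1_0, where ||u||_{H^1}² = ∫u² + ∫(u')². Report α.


α = 1

Coercivity of a(·,·) on H^1_0(0, 2) means a(u, u) ≥ α ||u||_{H^1}² for every u ∈ H^1_0.
The interval has length L = 2, and Poincaré/coercivity depend only on L. Here a(u, u) = ∫(u')² + (4)·∫u².
Here c = 4 ≥ 1, so a(u,u) = ∫(u')² + c∫u² ≥ ∫(u')² + ∫u² = ||u||_{H^1}², i.e. α = 1 works. No larger α is possible: a(u,u) ≥ α||u||_{H^1}² means (1−α)∫(u')² ≥ (α−c)∫u², and for the modes u_n = sin(nπ(x−x₀)/L) (x₀ the left endpoint) one has ∫u_n²/∫(u_n')² = (L/(nπ))² → 0, so a(u_n,u_n)/||u_n||_{H^1}² → 1. Hence the optimal constant is α = 1.
Therefore α = 1.


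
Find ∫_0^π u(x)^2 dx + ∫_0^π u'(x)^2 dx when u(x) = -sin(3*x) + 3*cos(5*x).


||u||_{H^1(0,π)}^2 = 122*π

u'(x) = -15*sin(5*x) - 3*cos(3*x).
Expand u² and (u')² and integrate term by term on (0, π), using: for integers n ≥ 1, ∫_0^π sin²(nx) dx = ∫_0^π cos²(nx) dx = π/2; for n ≠ n', ∫_0^π sin(nx)sin(n'x) dx = ∫_0^π cos(nx)cos(n'x) dx = 0; and by product-to-sum, ∫_0^π sin(nx)cos(n'x) dx = ½∫_0^π [sin((n+n')x) + sin((n−n')x)] dx, which is 0 when n+n' is even and 2n/(n²−n'²) when n+n' is odd (it need not vanish on (0, π)).
  u² squared terms: (-1)²·∫sin(3x)² dx = 1·π/2 = π/2;  (3)²·∫cos(5x)² dx = 9·π/2 = 9*π/2.
  u² cross terms: 2·(-1)·(3)·∫sin(3x)·cos(5x) dx = -6·(0) = 0.
  So ∫_0^π u² dx = π/2 + 9*π/2 + 0 = 5*π.
  (u')² squared terms: (-15)²·∫sin(5x)² dx = 225·π/2 = 225*π/2;  (-3)²·∫cos(3x)² dx = 9·π/2 = 9*π/2.
  (u')² cross terms: 2·(-15)·(-3)·∫sin(5x)·cos(3x) dx = 90·(0) = 0.
  So ∫_0^π (u')² dx = 225*π/2 + 9*π/2 + 0 = 117*π.
||u||_{H^1}^2 = (5*π) + (117*π) = 122*π.


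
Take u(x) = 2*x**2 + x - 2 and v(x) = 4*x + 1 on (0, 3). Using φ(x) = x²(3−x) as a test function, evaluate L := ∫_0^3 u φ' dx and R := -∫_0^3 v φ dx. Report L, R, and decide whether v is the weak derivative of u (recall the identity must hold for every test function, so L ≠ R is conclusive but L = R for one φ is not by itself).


LHS = -1107/20, RHS = -1107/20. Yes, v = u' weakly.

u(x) = 2*x**2 + x - 2, classical derivative u'(x) = 4*x + 1.
φ(x) = x²(3−x), so φ'(x) = 3*x*(2 - x).
Note φ(0) = φ(3) = 0, so the boundary term u·φ vanishes.
LHS = ∫_0^3 u(x) φ'(x) dx = ∫_0^3 (-6*x^4 + 9*x^3 + 12*x^2 - 12*x) dx. Term by term:
  ∫_0^3 -6*x^4 dx = -1458/5;  ∫_0^3 9*x^3 dx = 729/4;  ∫_0^3 12*x^2 dx = 108;
  ∫_0^3 -12*x dx = -54.
Sum: -1458/5 + 729/4 + 108 − 54 = -1107/20.
So LHS = -1107/20.
∫_0^3 v(x) φ(x) dx = ∫_0^3 (-4*x^4 + 11*x^3 + 3*x^2) dx. Term by term:
  ∫_0^3 -4*x^4 dx = -972/5;  ∫_0^3 11*x^3 dx = 891/4;  ∫_0^3 3*x^2 dx = 27.
Sum: -972/5 + 891/4 + 27 = 1107/20.
So RHS = -∫_0^3 v(x) φ(x) dx = -1107/20.
LHS = RHS, so the identity holds for this test φ.
Moreover u is smooth here and v(x) = u'(x) = 4*x + 1 pointwise, so the identity holds for every test function. Hence v is the weak derivative of u.


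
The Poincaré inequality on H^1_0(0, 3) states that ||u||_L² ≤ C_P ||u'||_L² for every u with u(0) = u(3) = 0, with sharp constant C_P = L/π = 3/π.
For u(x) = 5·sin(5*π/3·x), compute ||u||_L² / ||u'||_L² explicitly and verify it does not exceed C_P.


||u||_L² / ||u'||_L² = 3/(5*π) < C_P = 3/π.

u(x) = 5·sin(5*π/3·x), so u'(x) = 25*π*cos(5*π*x/3)/3.
Writing u(x) = A·sin(kπx/L) with A = 5 and k = 5, use ∫_0^L sin²(kπx/L) dx = L/2 and ∫_0^L cos²(kπx/L) dx = L/2.
u² = 25·sin²(5*π/3·x) and (u')² = 625*π^2/9·cos²(5*π/3·x), and each of sin², cos² integrates to L/2 = 3/2 over (0, 3).
∫_0^3 u² dx = 75/2, so ||u||_L² = 5*sqrt(6)/2.
∫_0^3 (u')² dx = 625*π^2/6, so ||u'||_L² = 25*sqrt(6)*π/6.
Ratio ||u||_L² / ||u'||_L² = 3/(5*π).
Sharp Poincaré constant on H^1_0(0, 3) is C_P = L/π = 3/π, achieved by sin(π/3·x).
This is the k = 5 harmonic; the ratio L/(kπ) is strictly less than C_P = L/π, consistent with the sharp inequality ||u||_L² ≤ C_P ||u'||_L².


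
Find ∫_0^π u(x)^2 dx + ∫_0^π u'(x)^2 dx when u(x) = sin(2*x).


||u||_{H^1(0,π)}^2 = 5*π/2

u'(x) = 2*cos(2*x).
Expand u² and (u')² and integrate term by term on (0, π), using: for integers n ≥ 1, ∫_0^π sin²(nx) dx = ∫_0^π cos²(nx) dx = π/2; for n ≠ n', ∫_0^π sin(nx)sin(n'x) dx = ∫_0^π cos(nx)cos(n'x) dx = 0; and by product-to-sum, ∫_0^π sin(nx)cos(n'x) dx = ½∫_0^π [sin((n+n')x) + sin((n−n')x)] dx, which is 0 when n+n' is even and 2n/(n²−n'²) when n+n' is odd (it need not vanish on (0, π)).
  u² squared terms: (1)²·∫sin(2x)² dx = 1·π/2 = π/2.
  So ∫_0^π u² dx = π/2.
  (u')² squared terms: (2)²·∫cos(2x)² dx = 4·π/2 = 2*π.
  So ∫_0^π (u')² dx = 2*π.
||u||_{H^1}^2 = (π/2) + (2*π) = 5*π/2.


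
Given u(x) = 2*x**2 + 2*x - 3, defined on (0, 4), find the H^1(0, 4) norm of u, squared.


||u||_{H^1}^2 = 23788/15

The H^1 norm (squared) on an interval (0, L) is
  ||u||_{H^1}^2 = ∫_0^L u(x)^2 dx + ∫_0^L u'(x)^2 dx.
Compute u'(x) = 4*x + 2.
Then u(x)^2 = 4*x**4 + 8*x**3 - 8*x**2 - 12*x + 9 and u'(x)^2 = 16*x**2 + 16*x + 4.
Integrate each monomial from 0 to 4 using ∫_0^4 c·x^n dx = c·4^(n+1)/(n+1):
  ∫_0^4 u(x)^2 dx = ∫_0^4 (4*x^4 + 8*x^3 - 8*x^2 - 12*x + 9) dx. Term by term:
    ∫_0^4 4*x^4 dx = 4096/5;  ∫_0^4 8*x^3 dx = 512;  ∫_0^4 -8*x^2 dx = -512/3;
    ∫_0^4 -12*x dx = -96;  ∫_0^4 9 dx = 36.
  Sum: 4096/5 + 512 − 512/3 − 96 + 36 = 16508/15.
  ∫_0^4 u'(x)^2 dx = ∫_0^4 (16*x^2 + 16*x + 4) dx. Term by term:
    ∫_0^4 16*x^2 dx = 1024/3;  ∫_0^4 16*x dx = 128;  ∫_0^4 4 dx = 16.
  Sum: 1024/3 + 128 + 16 = 1456/3.
Adding: ||u||_{H^1}^2 = 16508/15 + 1456/3 = 23788/15.


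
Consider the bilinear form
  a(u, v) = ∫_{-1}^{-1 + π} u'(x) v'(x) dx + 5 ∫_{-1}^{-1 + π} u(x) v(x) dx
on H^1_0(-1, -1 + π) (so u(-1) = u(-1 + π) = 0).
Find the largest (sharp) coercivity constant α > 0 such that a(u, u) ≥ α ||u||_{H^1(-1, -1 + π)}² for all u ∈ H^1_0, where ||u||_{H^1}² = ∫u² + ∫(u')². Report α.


α = 1

Coercivity of a(·,·) on H^1_0(-1, -1 + π) means a(u, u) ≥ α ||u||_{H^1}² for every u ∈ H^1_0.
The interval has length L = π, and Poincaré/coercivity depend only on L. Here a(u, u) = ∫(u')² + (5)·∫u².
Here c = 5 ≥ 1, so a(u,u) = ∫(u')² + c∫u² ≥ ∫(u')² + ∫u² = ||u||_{H^1}², i.e. α = 1 works. No larger α is possible: a(u,u) ≥ α||u||_{H^1}² means (1−α)∫(u')² ≥ (α−c)∫u², and for the modes u_n = sin(nπ(x−x₀)/L) (x₀ the left endpoint) one has ∫u_n²/∫(u_n')² = (L/(nπ))² → 0, so a(u_n,u_n)/||u_n||_{H^1}² → 1. Hence the optimal constant is α = 1.
Therefore α = 1.


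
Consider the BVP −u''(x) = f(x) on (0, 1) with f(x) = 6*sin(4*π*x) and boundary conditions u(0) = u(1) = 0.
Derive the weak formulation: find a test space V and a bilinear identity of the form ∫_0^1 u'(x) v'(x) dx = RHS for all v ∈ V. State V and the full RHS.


V = H^1_0(0, 1) (so v(0) = v(1) = 0); weak form: ∫_0^1 u'v' dx = ∫_0^1 (6*sin(4*π*x)) v dx for all v ∈ V.

Multiply both sides by a test function v and integrate from 0 to 1:
  ∫_0^1 −u''(x) v(x) dx = ∫_0^1 f(x) v(x) dx.
Integrate the LHS by parts once:
  ∫_0^1 −u'' v dx = −[u'(x) v(x)]_0^1 + ∫_0^1 u'(x) v'(x) dx.
Thus ∫_0^1 u'(x) v'(x) dx = ∫_0^1 f(x) v(x) dx + [u'(x) v(x)]_0^1.
Choose V so that boundary terms are either known or forced to vanish.
u is Dirichlet: u(0) = u(1) = 0. Let V = H^1_0(0, 1); then v(0) = v(1) = 0, and [u' v]_0^1 = 0.
Weak formulation: find u (satisfying any essential BC) such that ∫_0^1 u'(x) v'(x) dx = ∫_0^1 f v dx for all v ∈ V.
Substituting f(x) = 6*sin(4*π*x), the right-hand side is ∫_0^1 (6*sin(4*π*x)) v dx.


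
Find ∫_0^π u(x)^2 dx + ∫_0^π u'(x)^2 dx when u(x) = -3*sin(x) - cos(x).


||u||_{H^1(0,π)}^2 = 10*π

u'(x) = sin(x) - 3*cos(x).
Expand u² and (u')² and integrate term by term on (0, π), using: for integers n ≥ 1, ∫_0^π sin²(nx) dx = ∫_0^π cos²(nx) dx = π/2; for n ≠ n', ∫_0^π sin(nx)sin(n'x) dx = ∫_0^π cos(nx)cos(n'x) dx = 0; and by product-to-sum, ∫_0^π sin(nx)cos(n'x) dx = ½∫_0^π [sin((n+n')x) + sin((n−n')x)] dx, which is 0 when n+n' is even and 2n/(n²−n'²) when n+n' is odd (it need not vanish on (0, π)).
  u² squared terms: (-1)²·∫cos(x)² dx = 1·π/2 = π/2;  (-3)²·∫sin(x)² dx = 9·π/2 = 9*π/2.
  u² cross terms: 2·(-1)·(-3)·∫cos(x)·sin(x) dx = 6·(0) = 0.
  So ∫_0^π u² dx = π/2 + 9*π/2 + 0 = 5*π.
  (u')² squared terms: (-3)²·∫cos(x)² dx = 9·π/2 = 9*π/2;  (1)²·∫sin(x)² dx = 1·π/2 = π/2.
  (u')² cross terms: 2·(-3)·(1)·∫cos(x)·sin(x) dx = -6·(0) = 0.
  So ∫_0^π (u')² dx = 9*π/2 + π/2 + 0 = 5*π.
||u||_{H^1}^2 = (5*π) + (5*π) = 10*π.


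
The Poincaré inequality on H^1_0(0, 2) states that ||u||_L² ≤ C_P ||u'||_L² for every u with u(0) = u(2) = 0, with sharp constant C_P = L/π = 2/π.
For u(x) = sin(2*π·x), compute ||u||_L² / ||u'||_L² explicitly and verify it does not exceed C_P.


||u||_L² / ||u'||_L² = 1/(2*π) < C_P = 2/π.

u(x) = sin(2*π·x), so u'(x) = 2*π*cos(2*π*x).
Writing u(x) = A·sin(kπx/L) with A = 1 and k = 4, use ∫_0^L sin²(kπx/L) dx = L/2 and ∫_0^L cos²(kπx/L) dx = L/2.
u² = 1·sin²(2*π·x) and (u')² = 4*π^2·cos²(2*π·x), and each of sin², cos² integrates to L/2 = 1 over (0, 2).
∫_0^2 u² dx = 1, so ||u||_L² = 1.
∫_0^2 (u')² dx = 4*π^2, so ||u'||_L² = 2*π.
Ratio ||u||_L² / ||u'||_L² = 1/(2*π).
Sharp Poincaré constant on H^1_0(0, 2) is C_P = L/π = 2/π, achieved by sin(π/2·x).
This is the k = 4 harmonic; the ratio L/(kπ) is strictly less than C_P = L/π, consistent with the sharp inequality ||u||_L² ≤ C_P ||u'||_L².


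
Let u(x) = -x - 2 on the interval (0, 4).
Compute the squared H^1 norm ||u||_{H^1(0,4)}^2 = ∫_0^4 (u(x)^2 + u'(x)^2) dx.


||u||_{H^1}^2 = 220/3

The H^1 norm (squared) on an interval (0, L) is
  ||u||_{H^1}^2 = ∫_0^L u(x)^2 dx + ∫_0^L u'(x)^2 dx.
Compute u'(x) = -1.
Then u(x)^2 = x**2 + 4*x + 4 and u'(x)^2 = 1.
Integrate each monomial from 0 to 4 using ∫_0^4 c·x^n dx = c·4^(n+1)/(n+1):
  ∫_0^4 u(x)^2 dx = ∫_0^4 (x^2 + 4*x + 4) dx. Term by term:
    ∫_0^4 x^2 dx = 64/3;  ∫_0^4 4*x dx = 32;  ∫_0^4 4 dx = 16.
  Sum: 64/3 + 32 + 16 = 208/3.
  ∫_0^4 u'(x)^2 dx = ∫_0^4 (1) dx. Term by term:
    ∫_0^4 1 dx = 4.
Adding: ||u||_{H^1}^2 = 208/3 + 4 = 220/3.


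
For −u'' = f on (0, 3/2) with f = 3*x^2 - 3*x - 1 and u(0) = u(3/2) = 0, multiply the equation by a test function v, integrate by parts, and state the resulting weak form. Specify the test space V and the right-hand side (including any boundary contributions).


V = H^1_0(0, 3/2) (so v(0) = v(3/2) = 0); weak form: ∫_0^3/2 u'v' dx = ∫_0^3/2 (3*x^2 - 3*x - 1) v dx for all v ∈ V.

Multiply both sides by a test function v and integrate from 0 to 3/2:
  ∫_0^3/2 −u''(x) v(x) dx = ∫_0^3/2 f(x) v(x) dx.
Integrate the LHS by parts once:
  ∫_0^3/2 −u'' v dx = −[u'(x) v(x)]_0^3/2 + ∫_0^3/2 u'(x) v'(x) dx.
Thus ∫_0^3/2 u'(x) v'(x) dx = ∫_0^3/2 f(x) v(x) dx + [u'(x) v(x)]_0^3/2.
Choose V so that boundary terms are either known or forced to vanish.
u is Dirichlet: u(0) = u(3/2) = 0. Let V = H^1_0(0, 3/2); then v(0) = v(3/2) = 0, and [u' v]_0^3/2 = 0.
Weak formulation: find u (satisfying any essential BC) such that ∫_0^3/2 u'(x) v'(x) dx = ∫_0^3/2 f v dx for all v ∈ V.
Substituting f(x) = 3*x^2 - 3*x - 1, the right-hand side is ∫_0^3/2 (3*x^2 - 3*x - 1) v dx.


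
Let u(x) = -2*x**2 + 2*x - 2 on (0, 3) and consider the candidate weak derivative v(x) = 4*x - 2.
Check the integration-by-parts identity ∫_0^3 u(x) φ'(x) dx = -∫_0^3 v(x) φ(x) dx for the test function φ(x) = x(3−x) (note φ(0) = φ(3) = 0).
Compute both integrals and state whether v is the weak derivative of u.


LHS = 18, RHS = -18. No, v is not the weak derivative of u.

u(x) = -2*x**2 + 2*x - 2, classical derivative u'(x) = 2 - 4*x.
φ(x) = x(3−x), so φ'(x) = 3 - 2*x.
Note φ(0) = φ(3) = 0, so the boundary term u·φ vanishes.
LHS = ∫_0^3 u(x) φ'(x) dx = ∫_0^3 (4*x^3 - 10*x^2 + 10*x - 6) dx. Term by term:
  ∫_0^3 4*x^3 dx = 81;  ∫_0^3 -10*x^2 dx = -90;  ∫_0^3 10*x dx = 45;
  ∫_0^3 -6 dx = -18.
Sum: 81 − 90 + 45 − 18 = 18.
So LHS = 18.
∫_0^3 v(x) φ(x) dx = ∫_0^3 (-4*x^3 + 14*x^2 - 6*x) dx. Term by term:
  ∫_0^3 -4*x^3 dx = -81;  ∫_0^3 14*x^2 dx = 126;  ∫_0^3 -6*x dx = -27.
Sum: -81 + 126 − 27 = 18.
So RHS = -∫_0^3 v(x) φ(x) dx = -18.
LHS − RHS = 36 ≠ 0, so the identity fails.
(For a valid weak derivative the identity must hold for EVERY test function, in particular this one. The failure shows v is NOT the weak derivative of u.)
Correct weak derivative would be u'(x) = 2 - 4*x.


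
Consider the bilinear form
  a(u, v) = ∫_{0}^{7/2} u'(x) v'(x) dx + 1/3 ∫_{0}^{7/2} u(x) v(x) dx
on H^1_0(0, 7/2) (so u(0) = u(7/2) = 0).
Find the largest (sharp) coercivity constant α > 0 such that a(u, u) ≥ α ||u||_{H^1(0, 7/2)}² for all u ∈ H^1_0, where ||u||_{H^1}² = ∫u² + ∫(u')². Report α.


α = (49 + 12*π^2)/(3*(4*π^2 + 49))

Coercivity of a(·,·) on H^1_0(0, 7/2) means a(u, u) ≥ α ||u||_{H^1}² for every u ∈ H^1_0.
The interval has length L = 7/2, and Poincaré/coercivity depend only on L. Here a(u, u) = ∫(u')² + (1/3)·∫u².
Here 0 < c = 1/3 < 1. The condition a(u,u) ≥ α||u||_{H^1}² reads (1−α)∫(u')² ≥ (α−c)∫u². Any admissible α is ≤ 1 (rapidly oscillating u have ∫u²/∫(u')² → 0), and α = 1 would force 0 ≥ (1−c)∫u², impossible since c < 1; so 1−α > 0. By the sharp Poincaré inequality on H^1_0 of an interval of length L, ∫(u')² ≥ (π/L)²∫u² with equality for the first sine mode sin(π(x−x₀)/L) (x₀ the left endpoint), so the inequality holds for all u iff (1−α)(π/L)² ≥ α − c, i.e. α ≤ ((π/L)² + c)/((π/L)² + 1) = (1 + c(L/π)²)/(1 + (L/π)²). With (π/L)² = 4*π^2/49 and c = 1/3, the largest admissible constant is α = ((π/L)² + c)/((π/L)² + 1).
Simplifying, α = (49 + 12*π^2)/(3*(4*π^2 + 49)).


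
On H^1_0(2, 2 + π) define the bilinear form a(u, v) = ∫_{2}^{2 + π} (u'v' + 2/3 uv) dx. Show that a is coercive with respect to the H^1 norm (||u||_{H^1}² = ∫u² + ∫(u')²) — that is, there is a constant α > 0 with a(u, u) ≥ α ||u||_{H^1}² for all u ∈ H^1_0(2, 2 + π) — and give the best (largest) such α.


α = 5/6

Coercivity of a(·,·) on H^1_0(2, 2 + π) means a(u, u) ≥ α ||u||_{H^1}² for every u ∈ H^1_0.
The interval has length L = π, and Poincaré/coercivity depend only on L. Here a(u, u) = ∫(u')² + (2/3)·∫u².
Here 0 < c = 2/3 < 1. The condition a(u,u) ≥ α||u||_{H^1}² reads (1−α)∫(u')² ≥ (α−c)∫u². Any admissible α is ≤ 1 (rapidly oscillating u have ∫u²/∫(u')² → 0), and α = 1 would force 0 ≥ (1−c)∫u², impossible since c < 1; so 1−α > 0. By the sharp Poincaré inequality on H^1_0 of an interval of length L, ∫(u')² ≥ (π/L)²∫u² with equality for the first sine mode sin(π(x−x₀)/L) (x₀ the left endpoint), so the inequality holds for all u iff (1−α)(π/L)² ≥ α − c, i.e. α ≤ ((π/L)² + c)/((π/L)² + 1) = (1 + c(L/π)²)/(1 + (L/π)²). With (π/L)² = 1 and c = 2/3, the largest admissible constant is α = ((π/L)² + c)/((π/L)² + 1).
Simplifying, α = 5/6.
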